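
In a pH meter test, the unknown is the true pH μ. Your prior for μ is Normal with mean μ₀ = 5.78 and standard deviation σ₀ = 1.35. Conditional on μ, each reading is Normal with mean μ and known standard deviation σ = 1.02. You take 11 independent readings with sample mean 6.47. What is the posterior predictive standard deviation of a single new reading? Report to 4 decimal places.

1.0632

For Normal data with known variance σ², a Normal(μ₀, σ₀²) prior on μ is conjugate. Posterior precision = 1/σ₀² + n/σ²; posterior mean is the precision-weighted average of μ₀ and x̄.
σ₀² = 1.35² = 1.8225, σ² = 1.02² = 1.0404; σ² + n·σ₀² = 1.0404 + 11·1.8225 = 21.0879.
Posterior precision = 1/σ₀² + n/σ² = 1/1.8225 + 11/1.0404 = (σ² + n·σ₀²)/(σ₀²σ²) = 21.0879/(1.8225·1.0404); posterior variance σₙ² = σ₀²σ²/(σ² + n·σ₀²) = 1.8225·1.0404/21.0879 = 0.089915.
Predictive variance for one new observation = σₙ² + σ² = 1.8225·1.0404/21.0879 + 1.0404 = σ²·(σ₀² + 21.0879)/21.0879 = 1.0404·22.9104/21.0879 = 1.130315; SD = √(1.0404·22.9104/21.0879) = 1.0632.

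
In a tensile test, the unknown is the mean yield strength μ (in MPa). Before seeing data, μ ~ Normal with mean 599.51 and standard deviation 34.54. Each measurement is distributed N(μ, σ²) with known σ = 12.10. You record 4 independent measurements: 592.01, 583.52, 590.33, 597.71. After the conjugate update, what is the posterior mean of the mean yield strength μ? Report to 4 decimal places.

For Normal data with known variance σ², a Normal(μ₀, σ₀²) prior on μ is conjugate. Posterior precision = 1/σ₀² + n/σ²; posterior mean is the precision-weighted average of μ₀ and x̄.
Σxᵢ = 592.01 + 583.52 + 590.33 + 597.71 = 2363.57, so n·x̄ = 2363.57.
σ₀² = 34.54² = 1193.0116, σ² = 12.10² = 146.41; σ² + n·σ₀² = 146.41 + 4·1193.0116 = 4918.4564.
Posterior mean = (μ₀/σ₀² + n·x̄/σ²)/(1/σ₀² + n/σ²) = (σ²·μ₀ + σ₀²·n·x̄)/(σ² + n·σ₀²) = (146.41·599.51 + 1193.0116·2363.57)/4918.4564 = 2907540.686512/4918.4564 = 591.1490.

591.1490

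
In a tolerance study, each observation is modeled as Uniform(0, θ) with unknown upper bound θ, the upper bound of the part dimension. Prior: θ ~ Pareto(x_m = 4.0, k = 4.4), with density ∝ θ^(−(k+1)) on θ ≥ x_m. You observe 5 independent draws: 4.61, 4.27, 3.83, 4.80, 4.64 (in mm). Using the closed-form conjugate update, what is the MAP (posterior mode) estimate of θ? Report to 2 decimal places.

4.80

A Pareto(scale x_m, shape k) prior on the upper bound θ of Uniform(0, θ) is conjugate: posterior is Pareto(max(x_m, max xᵢ), k + n).
Sample maximum = 4.80; prior scale x_m = 4.0 → posterior scale = max = 4.80.
Posterior shape = 4.4 + 5 = 9.4.
The Pareto density is decreasing on [x_m, ∞), so the mode is x_m = 4.80.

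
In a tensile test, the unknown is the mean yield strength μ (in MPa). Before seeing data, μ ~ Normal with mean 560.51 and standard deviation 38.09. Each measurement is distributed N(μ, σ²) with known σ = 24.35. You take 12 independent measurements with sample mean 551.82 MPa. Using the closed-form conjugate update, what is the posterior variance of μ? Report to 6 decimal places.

47.782909

For Normal data with known variance σ², a Normal(μ₀, σ₀²) prior on μ is conjugate. Posterior precision = 1/σ₀² + n/σ²; posterior mean is the precision-weighted average of μ₀ and x̄.
σ₀² = 38.09² = 1450.8481, σ² = 24.35² = 592.9225; σ² + n·σ₀² = 592.9225 + 12·1450.8481 = 18003.0997.
Posterior precision = 1/σ₀² + n/σ² = 1/1450.8481 + 12/592.9225 = (σ² + n·σ₀²)/(σ₀²σ²) = 18003.0997/(1450.8481·592.9225); posterior variance σₙ² = σ₀²σ²/(σ² + n·σ₀²) = 1450.8481·592.9225/18003.0997 = 47.782909.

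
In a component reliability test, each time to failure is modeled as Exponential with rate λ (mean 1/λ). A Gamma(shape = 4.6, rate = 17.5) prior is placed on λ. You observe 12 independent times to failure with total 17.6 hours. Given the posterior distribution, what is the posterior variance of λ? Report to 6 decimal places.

With a Gamma(shape α, rate β) prior on the exponential rate λ, the posterior after n observations with total T = Σxᵢ is Gamma(α+n, β+T).
Posterior: Gamma(4.6+12, 17.5+17.6) = Gamma(16.6, 35.1).
Var = α/β² = 0.013474.

0.013474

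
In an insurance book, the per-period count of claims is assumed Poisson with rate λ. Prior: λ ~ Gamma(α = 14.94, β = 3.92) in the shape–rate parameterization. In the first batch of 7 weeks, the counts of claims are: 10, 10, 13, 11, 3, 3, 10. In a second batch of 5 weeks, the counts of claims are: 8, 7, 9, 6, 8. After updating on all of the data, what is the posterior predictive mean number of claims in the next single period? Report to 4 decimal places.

7.0942

With a Gamma(shape α, rate β) prior, the Poisson likelihood is conjugate: the posterior is Gamma(α + ΣXᵢ, β + n).
Batch 1: sum of counts S = 60 over n = 7 weeks.
After batch 1: Gamma(α+S, β+n) = Gamma(14.94+60, 3.92+7) = Gamma(74.94, 10.92).
Batch 2: sum of counts S = 38 over n = 5 weeks.
After batch 2: Gamma(α+S, β+n) = Gamma(74.94+38, 10.92+5) = Gamma(112.94, 15.92).
The predictive distribution for one future period is NegBinom with mean α/β = 7.0942.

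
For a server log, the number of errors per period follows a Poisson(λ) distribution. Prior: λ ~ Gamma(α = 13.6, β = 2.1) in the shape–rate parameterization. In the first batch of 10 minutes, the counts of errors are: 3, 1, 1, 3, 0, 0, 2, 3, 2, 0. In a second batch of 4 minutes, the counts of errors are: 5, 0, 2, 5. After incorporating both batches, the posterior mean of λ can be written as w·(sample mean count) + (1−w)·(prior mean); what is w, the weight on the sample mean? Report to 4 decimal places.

0.8696

With a Gamma(shape α, rate β) prior, the Poisson likelihood is conjugate: the posterior is Gamma(α + ΣXᵢ, β + n).
Total number of minutes: n = 10 + 4 = 14.
Posterior mean = (α₀+S)/(β₀+n) = [n/(β₀+n)]·(S/n) + [β₀/(β₀+n)]·(α₀/β₀), so only n and β₀ enter the weight.
Weight on data w = n/(β₀+n) = 14/(2.1+14) = 14/16.1 = 0.8696.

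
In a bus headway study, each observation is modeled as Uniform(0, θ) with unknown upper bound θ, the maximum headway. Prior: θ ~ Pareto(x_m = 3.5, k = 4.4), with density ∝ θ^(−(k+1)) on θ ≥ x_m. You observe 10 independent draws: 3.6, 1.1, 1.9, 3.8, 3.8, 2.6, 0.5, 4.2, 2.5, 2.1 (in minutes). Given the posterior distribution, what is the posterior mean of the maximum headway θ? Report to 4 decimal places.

4.5134

A Pareto(scale x_m, shape k) prior on the upper bound θ of Uniform(0, θ) is conjugate: posterior is Pareto(max(x_m, max xᵢ), k + n).
Sample maximum = 4.2; prior scale x_m = 3.5 → posterior scale = max = 4.2.
Posterior shape = 4.4 + 10 = 14.4.
E[θ|data] = k·x_m/(k−1) = 14.4·4.2/13.4 = 4.5134.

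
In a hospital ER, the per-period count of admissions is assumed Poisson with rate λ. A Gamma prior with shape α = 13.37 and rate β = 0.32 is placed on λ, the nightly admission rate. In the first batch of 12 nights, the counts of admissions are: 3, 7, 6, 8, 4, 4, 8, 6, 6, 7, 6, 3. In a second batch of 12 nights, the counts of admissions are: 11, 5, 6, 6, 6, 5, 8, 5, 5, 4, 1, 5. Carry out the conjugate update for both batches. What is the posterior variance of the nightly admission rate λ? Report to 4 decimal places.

With a Gamma(shape α, rate β) prior, the Poisson likelihood is conjugate: the posterior is Gamma(α + ΣXᵢ, β + n).
Batch 1: sum of counts S = 68 over n = 12 nights.
After batch 1: Gamma(α+S, β+n) = Gamma(13.37+68, 0.32+12) = Gamma(81.37, 12.32).
Batch 2: sum of counts S = 67 over n = 12 nights.
After batch 2: Gamma(α+S, β+n) = Gamma(81.37+67, 12.32+12) = Gamma(148.37, 24.32).
Var = α/β² = 148.37/24.32² = 0.2509.

0.2509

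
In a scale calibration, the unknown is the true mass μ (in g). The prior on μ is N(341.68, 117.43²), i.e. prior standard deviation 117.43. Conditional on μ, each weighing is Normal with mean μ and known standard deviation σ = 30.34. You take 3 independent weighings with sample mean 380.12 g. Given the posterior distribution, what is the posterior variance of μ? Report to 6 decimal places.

300.159647

For Normal data with known variance σ², a Normal(μ₀, σ₀²) prior on μ is conjugate. Posterior precision = 1/σ₀² + n/σ²; posterior mean is the precision-weighted average of μ₀ and x̄.
σ₀² = 117.43² = 13789.8049, σ² = 30.34² = 920.5156; σ² + n·σ₀² = 920.5156 + 3·13789.8049 = 42289.9303.
Posterior precision = 1/σ₀² + n/σ² = 1/13789.8049 + 3/920.5156 = (σ² + n·σ₀²)/(σ₀²σ²) = 42289.9303/(13789.8049·920.5156); posterior variance σₙ² = σ₀²σ²/(σ² + n·σ₀²) = 13789.8049·920.5156/42289.9303 = 300.159647.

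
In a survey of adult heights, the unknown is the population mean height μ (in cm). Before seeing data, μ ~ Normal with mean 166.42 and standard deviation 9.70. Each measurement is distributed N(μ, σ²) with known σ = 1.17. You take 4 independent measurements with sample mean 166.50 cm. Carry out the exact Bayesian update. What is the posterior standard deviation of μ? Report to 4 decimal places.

0.5839

For Normal data with known variance σ², a Normal(μ₀, σ₀²) prior on μ is conjugate. Posterior precision = 1/σ₀² + n/σ²; posterior mean is the precision-weighted average of μ₀ and x̄.
σ₀² = 9.70² = 94.09, σ² = 1.17² = 1.3689; σ² + n·σ₀² = 1.3689 + 4·94.09 = 377.7289.
Posterior precision = 1/σ₀² + n/σ² = 1/94.09 + 4/1.3689 = (σ² + n·σ₀²)/(σ₀²σ²) = 377.7289/(94.09·1.3689); posterior variance σₙ² = σ₀²σ²/(σ² + n·σ₀²) = 94.09·1.3689/377.7289 = 0.340985.
Posterior SD = √σₙ² = √(94.09·1.3689/377.7289) = 0.5839.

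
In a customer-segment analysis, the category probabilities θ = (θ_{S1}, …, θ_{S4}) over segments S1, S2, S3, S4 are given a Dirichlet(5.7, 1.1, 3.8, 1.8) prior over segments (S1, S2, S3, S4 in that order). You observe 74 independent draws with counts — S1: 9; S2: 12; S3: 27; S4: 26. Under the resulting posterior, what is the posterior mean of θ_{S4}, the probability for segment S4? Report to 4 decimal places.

0.3218

The Dirichlet prior is conjugate to the Multinomial likelihood: each posterior αⱼ = prior αⱼ + observed count nⱼ.
Posterior concentration: (14.7, 13.1, 30.8, 27.8), total = 86.4.
E[θ_{S4}|data] = α_{S4}/Σα = 27.8/86.4 = 0.3218.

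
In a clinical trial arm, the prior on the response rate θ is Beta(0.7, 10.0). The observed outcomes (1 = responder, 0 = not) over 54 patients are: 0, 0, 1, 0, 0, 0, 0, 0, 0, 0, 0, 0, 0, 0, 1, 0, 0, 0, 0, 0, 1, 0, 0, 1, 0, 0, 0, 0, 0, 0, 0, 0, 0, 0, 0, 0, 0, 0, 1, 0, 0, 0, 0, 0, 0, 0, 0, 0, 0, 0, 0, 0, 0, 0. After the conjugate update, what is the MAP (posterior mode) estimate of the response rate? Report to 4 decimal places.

0.0750

The Beta prior is conjugate to a Binomial/Bernoulli likelihood; the update adds successes to α and failures to β.
Posterior: Beta(α+k, β+n−k) = Beta(0.7+5, 10.0+49) = Beta(5.7, 59.0).
Mode of Beta(a,b) for a,b>1 is (a−1)/(a+b−2) = 4.7/62.7 = 0.0750.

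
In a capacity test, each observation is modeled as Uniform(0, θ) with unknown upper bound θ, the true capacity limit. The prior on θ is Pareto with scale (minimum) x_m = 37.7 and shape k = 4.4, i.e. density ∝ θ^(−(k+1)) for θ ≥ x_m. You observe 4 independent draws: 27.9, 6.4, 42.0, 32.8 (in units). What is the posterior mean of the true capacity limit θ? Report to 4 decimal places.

47.6757

A Pareto(scale x_m, shape k) prior on the upper bound θ of Uniform(0, θ) is conjugate: posterior is Pareto(max(x_m, max xᵢ), k + n).
Sample maximum = 42.0; prior scale x_m = 37.7 → posterior scale = max = 42.0.
Posterior shape = 4.4 + 4 = 8.4.
E[θ|data] = k·x_m/(k−1) = 8.4·42.0/7.4 = 47.6757.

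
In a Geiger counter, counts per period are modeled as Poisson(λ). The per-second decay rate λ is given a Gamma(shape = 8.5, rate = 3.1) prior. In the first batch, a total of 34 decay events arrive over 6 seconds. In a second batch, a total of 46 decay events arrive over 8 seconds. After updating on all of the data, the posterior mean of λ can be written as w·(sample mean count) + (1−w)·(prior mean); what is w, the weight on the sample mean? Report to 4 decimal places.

With a Gamma(shape α, rate β) prior, the Poisson likelihood is conjugate: the posterior is Gamma(α + ΣXᵢ, β + n).
Total number of seconds: n = 6 + 8 = 14.
Posterior mean = (α₀+S)/(β₀+n) = [n/(β₀+n)]·(S/n) + [β₀/(β₀+n)]·(α₀/β₀), so only n and β₀ enter the weight.
Weight on data w = n/(β₀+n) = 14/(3.1+14) = 14/17.1 = 0.8187.

0.8187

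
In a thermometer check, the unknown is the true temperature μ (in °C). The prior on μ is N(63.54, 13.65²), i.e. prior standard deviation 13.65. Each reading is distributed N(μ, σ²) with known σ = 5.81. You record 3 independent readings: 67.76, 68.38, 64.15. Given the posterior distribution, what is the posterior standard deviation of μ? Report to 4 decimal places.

3.2575

For Normal data with known variance σ², a Normal(μ₀, σ₀²) prior on μ is conjugate. Posterior precision = 1/σ₀² + n/σ²; posterior mean is the precision-weighted average of μ₀ and x̄.
σ₀² = 13.65² = 186.3225, σ² = 5.81² = 33.7561; σ² + n·σ₀² = 33.7561 + 3·186.3225 = 592.7236.
Posterior precision = 1/σ₀² + n/σ² = 1/186.3225 + 3/33.7561 = (σ² + n·σ₀²)/(σ₀²σ²) = 592.7236/(186.3225·33.7561); posterior variance σₙ² = σ₀²σ²/(σ² + n·σ₀²) = 186.3225·33.7561/592.7236 = 10.611221.
Posterior SD = √σₙ² = √(186.3225·33.7561/592.7236) = 3.2575.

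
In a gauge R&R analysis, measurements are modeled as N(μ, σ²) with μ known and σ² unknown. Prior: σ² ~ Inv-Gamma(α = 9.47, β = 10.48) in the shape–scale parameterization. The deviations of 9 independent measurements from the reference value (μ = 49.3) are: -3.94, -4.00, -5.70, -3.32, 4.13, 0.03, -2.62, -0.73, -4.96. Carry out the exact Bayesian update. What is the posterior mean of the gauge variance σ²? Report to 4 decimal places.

With known mean μ and an Inverse-Gamma(α, β) prior on σ², the Normal likelihood is conjugate: posterior is Inv-Gamma(α + n/2, β + Σ(xᵢ−μ)²/2).
Σ(xᵢ−μ)² = (-3.94)² + (-4.00)² + (-5.70)² + (-3.32)² + (4.13)² + (0.03)² + (-2.62)² + (-0.73)² + (-4.96)² = 124.0927.
Posterior: Inv-Gamma(9.47 + 9/2, 10.48 + 124.0927/2) = Inv-Gamma(13.97, 72.52635).
E[σ²|data] = β/(α−1) = 72.52635/12.97 = 5.5919.

5.5919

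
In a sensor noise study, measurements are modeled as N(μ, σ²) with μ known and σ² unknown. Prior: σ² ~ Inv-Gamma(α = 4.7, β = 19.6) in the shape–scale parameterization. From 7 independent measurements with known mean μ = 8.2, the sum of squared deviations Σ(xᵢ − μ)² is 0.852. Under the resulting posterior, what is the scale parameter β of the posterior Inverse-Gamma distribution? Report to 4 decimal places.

20.0260

With known mean μ and an Inverse-Gamma(α, β) prior on σ², the Normal likelihood is conjugate: posterior is Inv-Gamma(α + n/2, β + Σ(xᵢ−μ)²/2).
Posterior: Inv-Gamma(4.7 + 7/2, 19.6 + 0.852/2) = Inv-Gamma(8.20, 20.0260).
Posterior β = 20.0260.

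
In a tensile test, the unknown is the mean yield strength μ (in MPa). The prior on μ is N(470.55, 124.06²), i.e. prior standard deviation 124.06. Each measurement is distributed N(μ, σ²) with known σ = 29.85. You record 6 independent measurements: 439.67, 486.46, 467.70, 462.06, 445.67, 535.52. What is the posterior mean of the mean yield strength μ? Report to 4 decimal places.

472.8247

For Normal data with known variance σ², a Normal(μ₀, σ₀²) prior on μ is conjugate. Posterior precision = 1/σ₀² + n/σ²; posterior mean is the precision-weighted average of μ₀ and x̄.
Σxᵢ = 439.67 + 486.46 + 467.70 + 462.06 + 445.67 + 535.52 = 2837.08, so n·x̄ = 2837.08.
σ₀² = 124.06² = 15390.8836, σ² = 29.85² = 891.0225; σ² + n·σ₀² = 891.0225 + 6·15390.8836 = 93236.3241.
Posterior mean = (μ₀/σ₀² + n·x̄/σ²)/(1/σ₀² + n/σ²) = (σ²·μ₀ + σ₀²·n·x̄)/(σ² + n·σ₀²) = (891.0225·470.55 + 15390.8836·2837.08)/93236.3241 = 44084438.681263/93236.3241 = 472.8247.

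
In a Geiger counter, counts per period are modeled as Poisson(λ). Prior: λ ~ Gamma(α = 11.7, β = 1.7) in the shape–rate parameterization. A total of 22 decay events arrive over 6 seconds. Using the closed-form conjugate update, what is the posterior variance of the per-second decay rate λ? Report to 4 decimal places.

0.5684

With a Gamma(shape α, rate β) prior, the Poisson likelihood is conjugate: the posterior is Gamma(α + ΣXᵢ, β + n).
Posterior: Gamma(α+S, β+n) = Gamma(11.7+22, 1.7+6) = Gamma(33.7, 7.7).
Var = α/β² = 33.7/7.7² = 0.5684.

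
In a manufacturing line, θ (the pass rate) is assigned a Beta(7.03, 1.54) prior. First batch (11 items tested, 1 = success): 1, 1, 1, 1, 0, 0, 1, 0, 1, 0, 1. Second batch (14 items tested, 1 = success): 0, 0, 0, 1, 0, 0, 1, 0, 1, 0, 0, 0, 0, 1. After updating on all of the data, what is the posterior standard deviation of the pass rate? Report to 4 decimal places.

The Beta prior is conjugate to a Binomial/Bernoulli likelihood; the update adds successes to α and failures to β.
After batch 1: Beta(7.03+7, 1.54+4) = Beta(14.03, 5.54).
After batch 2: Beta(14.03+4, 5.54+10) = Beta(18.03, 15.54).
Var = αβ/((α+β)²(α+β+1)) = 18.03·15.54/(33.57²·34.57) = 0.00719192; SD = √0.00719192 = 0.0848.

0.0848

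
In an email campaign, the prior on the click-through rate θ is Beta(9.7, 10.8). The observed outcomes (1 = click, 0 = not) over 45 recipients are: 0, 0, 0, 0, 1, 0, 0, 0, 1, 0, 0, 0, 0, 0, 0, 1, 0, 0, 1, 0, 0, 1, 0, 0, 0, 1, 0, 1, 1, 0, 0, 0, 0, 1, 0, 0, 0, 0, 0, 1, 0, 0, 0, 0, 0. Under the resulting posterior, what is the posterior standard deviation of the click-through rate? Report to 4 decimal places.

The Beta prior is conjugate to a Binomial/Bernoulli likelihood; the update adds successes to α and failures to β.
Posterior: Beta(α+k, β+n−k) = Beta(9.7+10, 10.8+35) = Beta(19.7, 45.8).
Var = αβ/((α+β)²(α+β+1)) = 19.7·45.8/(65.5²·66.5) = 0.00316248; SD = √0.00316248 = 0.0562.

0.0562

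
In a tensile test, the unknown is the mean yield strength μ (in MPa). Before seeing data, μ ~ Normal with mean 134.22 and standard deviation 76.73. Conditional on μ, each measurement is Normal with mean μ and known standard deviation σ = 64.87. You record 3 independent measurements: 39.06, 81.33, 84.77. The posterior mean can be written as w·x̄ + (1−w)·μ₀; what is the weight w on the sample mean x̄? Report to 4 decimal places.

0.8076

For Normal data with known variance σ², a Normal(μ₀, σ₀²) prior on μ is conjugate. Posterior precision = 1/σ₀² + n/σ²; posterior mean is the precision-weighted average of μ₀ and x̄.
σ₀² = 76.73² = 5887.4929, σ² = 64.87² = 4208.1169. Prior precision 1/σ₀² = 1/5887.4929; data precision n/σ² = 3/4208.1169.
w = (n/σ²)/(1/σ₀² + n/σ²) = n·σ₀²/(σ² + n·σ₀²) = 3·5887.4929/(4208.1169 + 3·5887.4929) = 17662.4787/21870.5956 = 0.8076.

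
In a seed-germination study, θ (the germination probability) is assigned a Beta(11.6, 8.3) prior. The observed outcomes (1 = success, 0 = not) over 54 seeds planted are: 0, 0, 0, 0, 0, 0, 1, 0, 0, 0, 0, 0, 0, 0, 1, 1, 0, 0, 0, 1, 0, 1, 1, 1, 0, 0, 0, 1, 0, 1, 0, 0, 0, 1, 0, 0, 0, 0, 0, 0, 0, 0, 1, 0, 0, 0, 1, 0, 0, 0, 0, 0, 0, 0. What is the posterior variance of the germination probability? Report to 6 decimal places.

0.002902

The Beta prior is conjugate to a Binomial/Bernoulli likelihood; the update adds successes to α and failures to β.
Posterior: Beta(α+k, β+n−k) = Beta(11.6+12, 8.3+42) = Beta(23.6, 50.3).
Var = αβ/((α+β)²(α+β+1)) = 23.6·50.3/(73.9²·74.9) = 0.002902.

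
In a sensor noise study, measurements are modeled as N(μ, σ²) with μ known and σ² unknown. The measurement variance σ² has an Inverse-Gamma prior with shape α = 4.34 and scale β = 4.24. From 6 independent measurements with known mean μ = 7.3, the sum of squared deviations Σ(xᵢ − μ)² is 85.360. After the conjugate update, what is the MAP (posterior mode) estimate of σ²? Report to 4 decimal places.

5.6259

With known mean μ and an Inverse-Gamma(α, β) prior on σ², the Normal likelihood is conjugate: posterior is Inv-Gamma(α + n/2, β + Σ(xᵢ−μ)²/2).
Posterior: Inv-Gamma(4.34 + 6/2, 4.24 + 85.360/2) = Inv-Gamma(7.34, 46.9200).
Mode = β/(α+1) = 46.9200/8.34 = 5.6259.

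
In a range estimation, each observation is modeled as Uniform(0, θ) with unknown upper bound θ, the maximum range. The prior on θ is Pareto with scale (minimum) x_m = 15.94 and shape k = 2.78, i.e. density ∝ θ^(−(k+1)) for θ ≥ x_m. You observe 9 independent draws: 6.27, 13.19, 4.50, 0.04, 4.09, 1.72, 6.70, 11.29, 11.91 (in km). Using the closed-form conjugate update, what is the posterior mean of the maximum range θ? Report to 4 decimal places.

17.4187

A Pareto(scale x_m, shape k) prior on the upper bound θ of Uniform(0, θ) is conjugate: posterior is Pareto(max(x_m, max xᵢ), k + n).
Sample maximum = 13.19; prior scale x_m = 15.94 → posterior scale = max = 15.94.
Posterior shape = 2.78 + 9 = 11.78.
E[θ|data] = k·x_m/(k−1) = 11.78·15.94/10.78 = 17.4187.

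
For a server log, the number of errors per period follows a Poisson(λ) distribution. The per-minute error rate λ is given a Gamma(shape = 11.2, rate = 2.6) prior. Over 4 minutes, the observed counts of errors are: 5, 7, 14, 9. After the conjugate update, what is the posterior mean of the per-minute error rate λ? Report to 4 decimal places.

7.0000

With a Gamma(shape α, rate β) prior, the Poisson likelihood is conjugate: the posterior is Gamma(α + ΣXᵢ, β + n).
Sum of counts S = 35 over n = 4 minutes.
Posterior: Gamma(α+S, β+n) = Gamma(11.2+35, 2.6+4) = Gamma(46.2, 6.6).
Posterior mean = α/β = 46.2/6.6 = 7.0000.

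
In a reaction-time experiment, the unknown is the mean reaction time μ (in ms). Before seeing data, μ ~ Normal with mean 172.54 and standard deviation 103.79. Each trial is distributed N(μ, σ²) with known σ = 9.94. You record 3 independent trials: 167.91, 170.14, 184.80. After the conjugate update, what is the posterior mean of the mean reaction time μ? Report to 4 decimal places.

For Normal data with known variance σ², a Normal(μ₀, σ₀²) prior on μ is conjugate. Posterior precision = 1/σ₀² + n/σ²; posterior mean is the precision-weighted average of μ₀ and x̄.
Σxᵢ = 167.91 + 170.14 + 184.80 = 522.85, so n·x̄ = 522.85.
σ₀² = 103.79² = 10772.3641, σ² = 9.94² = 98.8036; σ² + n·σ₀² = 98.8036 + 3·10772.3641 = 32415.8959.
Posterior mean = (μ₀/σ₀² + n·x̄/σ²)/(1/σ₀² + n/σ²) = (σ²·μ₀ + σ₀²·n·x̄)/(σ² + n·σ₀²) = (98.8036·172.54 + 10772.3641·522.85)/32415.8959 = 5649378.142829/32415.8959 = 174.2780.

174.2780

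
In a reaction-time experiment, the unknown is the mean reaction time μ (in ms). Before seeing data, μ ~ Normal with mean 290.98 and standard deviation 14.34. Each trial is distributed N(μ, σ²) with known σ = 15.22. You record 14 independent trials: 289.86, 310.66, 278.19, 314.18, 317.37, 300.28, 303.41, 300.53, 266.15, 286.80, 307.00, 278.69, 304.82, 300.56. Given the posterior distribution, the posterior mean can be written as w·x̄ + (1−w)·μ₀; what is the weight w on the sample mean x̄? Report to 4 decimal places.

0.9255

For Normal data with known variance σ², a Normal(μ₀, σ₀²) prior on μ is conjugate. Posterior precision = 1/σ₀² + n/σ²; posterior mean is the precision-weighted average of μ₀ and x̄.
σ₀² = 14.34² = 205.6356, σ² = 15.22² = 231.6484. Prior precision 1/σ₀² = 1/205.6356; data precision n/σ² = 14/231.6484.
w = (n/σ²)/(1/σ₀² + n/σ²) = n·σ₀²/(σ² + n·σ₀²) = 14·205.6356/(231.6484 + 14·205.6356) = 2878.8984/3110.5468 = 0.9255.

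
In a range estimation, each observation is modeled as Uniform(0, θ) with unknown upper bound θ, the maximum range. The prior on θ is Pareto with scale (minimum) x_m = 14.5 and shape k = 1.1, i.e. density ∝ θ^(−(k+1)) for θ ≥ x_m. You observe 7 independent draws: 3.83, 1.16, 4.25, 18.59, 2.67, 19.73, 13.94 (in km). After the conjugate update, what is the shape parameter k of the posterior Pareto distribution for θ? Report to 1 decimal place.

8.1

A Pareto(scale x_m, shape k) prior on the upper bound θ of Uniform(0, θ) is conjugate: posterior is Pareto(max(x_m, max xᵢ), k + n).
Sample maximum = 19.73; prior scale x_m = 14.5 → posterior scale = max = 19.73.
Posterior shape = 1.1 + 7 = 8.1.
Posterior shape k = 8.1.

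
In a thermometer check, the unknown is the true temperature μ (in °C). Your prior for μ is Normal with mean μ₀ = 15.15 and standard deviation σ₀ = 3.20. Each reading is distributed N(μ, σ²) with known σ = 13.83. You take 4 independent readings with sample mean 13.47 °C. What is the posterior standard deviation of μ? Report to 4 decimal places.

For Normal data with known variance σ², a Normal(μ₀, σ₀²) prior on μ is conjugate. Posterior precision = 1/σ₀² + n/σ²; posterior mean is the precision-weighted average of μ₀ and x̄.
σ₀² = 3.20² = 10.24, σ² = 13.83² = 191.2689; σ² + n·σ₀² = 191.2689 + 4·10.24 = 232.2289.
Posterior precision = 1/σ₀² + n/σ² = 1/10.24 + 4/191.2689 = (σ² + n·σ₀²)/(σ₀²σ²) = 232.2289/(10.24·191.2689); posterior variance σₙ² = σ₀²σ²/(σ² + n·σ₀²) = 10.24·191.2689/232.2289 = 8.433892.
Posterior SD = √σₙ² = √(10.24·191.2689/232.2289) = 2.9041.

2.9041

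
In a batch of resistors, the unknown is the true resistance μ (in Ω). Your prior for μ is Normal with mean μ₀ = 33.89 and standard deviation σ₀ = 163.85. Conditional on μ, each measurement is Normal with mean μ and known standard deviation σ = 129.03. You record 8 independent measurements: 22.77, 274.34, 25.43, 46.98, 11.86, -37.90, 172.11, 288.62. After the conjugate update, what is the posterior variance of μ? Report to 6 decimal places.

1931.377486

For Normal data with known variance σ², a Normal(μ₀, σ₀²) prior on μ is conjugate. Posterior precision = 1/σ₀² + n/σ²; posterior mean is the precision-weighted average of μ₀ and x̄.
σ₀² = 163.85² = 26846.8225, σ² = 129.03² = 16648.7409; σ² + n·σ₀² = 16648.7409 + 8·26846.8225 = 231423.3209.
Posterior precision = 1/σ₀² + n/σ² = 1/26846.8225 + 8/16648.7409 = (σ² + n·σ₀²)/(σ₀²σ²) = 231423.3209/(26846.8225·16648.7409); posterior variance σₙ² = σ₀²σ²/(σ² + n·σ₀²) = 26846.8225·16648.7409/231423.3209 = 1931.377486.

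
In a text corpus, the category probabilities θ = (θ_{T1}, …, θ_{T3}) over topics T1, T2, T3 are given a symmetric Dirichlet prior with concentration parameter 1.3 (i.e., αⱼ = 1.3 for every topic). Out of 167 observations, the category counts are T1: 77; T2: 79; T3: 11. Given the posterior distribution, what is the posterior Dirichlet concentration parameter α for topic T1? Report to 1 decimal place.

78.3

The Dirichlet prior is conjugate to the Multinomial likelihood: each posterior αⱼ = prior αⱼ + observed count nⱼ.
Posterior concentration: (78.3, 80.3, 12.3), total = 170.9.
α_{T1} = 1.3 + 77 = 78.3.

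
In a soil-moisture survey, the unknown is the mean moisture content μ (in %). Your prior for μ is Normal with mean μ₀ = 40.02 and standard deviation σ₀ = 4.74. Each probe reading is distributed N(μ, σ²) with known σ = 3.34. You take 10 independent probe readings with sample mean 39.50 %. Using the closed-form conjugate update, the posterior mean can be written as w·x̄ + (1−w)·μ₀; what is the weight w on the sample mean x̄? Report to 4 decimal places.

For Normal data with known variance σ², a Normal(μ₀, σ₀²) prior on μ is conjugate. Posterior precision = 1/σ₀² + n/σ²; posterior mean is the precision-weighted average of μ₀ and x̄.
σ₀² = 4.74² = 22.4676, σ² = 3.34² = 11.1556. Prior precision 1/σ₀² = 1/22.4676; data precision n/σ² = 10/11.1556.
w = (n/σ²)/(1/σ₀² + n/σ²) = n·σ₀²/(σ² + n·σ₀²) = 10·22.4676/(11.1556 + 10·22.4676) = 224.676/235.8316 = 0.9527.

0.9527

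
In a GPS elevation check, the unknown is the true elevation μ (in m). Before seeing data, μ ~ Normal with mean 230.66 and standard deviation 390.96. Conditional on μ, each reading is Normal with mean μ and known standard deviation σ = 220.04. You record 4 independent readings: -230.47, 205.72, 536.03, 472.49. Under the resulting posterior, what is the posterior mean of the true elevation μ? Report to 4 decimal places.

For Normal data with known variance σ², a Normal(μ₀, σ₀²) prior on μ is conjugate. Posterior precision = 1/σ₀² + n/σ²; posterior mean is the precision-weighted average of μ₀ and x̄.
Σxᵢ = (-230.47) + 205.72 + 536.03 + 472.49 = 983.77, so n·x̄ = 983.77.
σ₀² = 390.96² = 152849.7216, σ² = 220.04² = 48417.6016; σ² + n·σ₀² = 48417.6016 + 4·152849.7216 = 659816.488.
Posterior mean = (μ₀/σ₀² + n·x̄/σ²)/(1/σ₀² + n/σ²) = (σ²·μ₀ + σ₀²·n·x̄)/(σ² + n·σ₀²) = (48417.6016·230.66 + 152849.7216·983.77)/659816.488 = 161536974.603488/659816.488 = 244.8211.

244.8211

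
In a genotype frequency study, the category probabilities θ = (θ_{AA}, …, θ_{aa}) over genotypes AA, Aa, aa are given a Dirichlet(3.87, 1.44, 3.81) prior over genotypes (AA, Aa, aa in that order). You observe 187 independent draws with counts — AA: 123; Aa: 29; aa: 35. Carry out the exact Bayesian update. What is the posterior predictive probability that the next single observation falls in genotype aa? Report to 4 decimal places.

0.1979

The Dirichlet prior is conjugate to the Multinomial likelihood: each posterior αⱼ = prior αⱼ + observed count nⱼ.
Posterior concentration: (126.87, 30.44, 38.81), total = 196.12.
P(next = aa | data) = α_{aa}/Σα = 0.1979.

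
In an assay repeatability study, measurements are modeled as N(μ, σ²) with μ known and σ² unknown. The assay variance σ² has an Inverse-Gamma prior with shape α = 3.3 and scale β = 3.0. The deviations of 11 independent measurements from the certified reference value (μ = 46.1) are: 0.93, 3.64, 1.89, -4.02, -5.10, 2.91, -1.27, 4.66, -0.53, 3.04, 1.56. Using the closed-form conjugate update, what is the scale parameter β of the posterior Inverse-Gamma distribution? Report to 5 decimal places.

With known mean μ and an Inverse-Gamma(α, β) prior on σ², the Normal likelihood is conjugate: posterior is Inv-Gamma(α + n/2, β + Σ(xᵢ−μ)²/2).
Σ(xᵢ−μ)² = (0.93)² + (3.64)² + (1.89)² + (-4.02)² + (-5.10)² + (2.91)² + (-1.27)² + (4.66)² + (-0.53)² + (3.04)² + (1.56)² = 103.6097.
Posterior: Inv-Gamma(3.3 + 11/2, 3.0 + 103.6097/2) = Inv-Gamma(8.80, 54.80485).
Posterior β = 54.80485.

54.80485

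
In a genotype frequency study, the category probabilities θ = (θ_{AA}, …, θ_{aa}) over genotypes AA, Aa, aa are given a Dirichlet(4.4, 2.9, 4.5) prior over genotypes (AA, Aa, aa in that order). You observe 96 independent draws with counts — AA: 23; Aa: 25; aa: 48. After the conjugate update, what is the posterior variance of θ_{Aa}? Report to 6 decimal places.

The Dirichlet prior is conjugate to the Multinomial likelihood: each posterior αⱼ = prior αⱼ + observed count nⱼ.
Posterior concentration: (27.4, 27.9, 52.5), total = 107.8.
Var[θ_j] = α_j(Σα−α_j)/((Σα)²(Σα+1)) = 27.9·79.9/(107.8²·108.8) = 0.001763.

0.001763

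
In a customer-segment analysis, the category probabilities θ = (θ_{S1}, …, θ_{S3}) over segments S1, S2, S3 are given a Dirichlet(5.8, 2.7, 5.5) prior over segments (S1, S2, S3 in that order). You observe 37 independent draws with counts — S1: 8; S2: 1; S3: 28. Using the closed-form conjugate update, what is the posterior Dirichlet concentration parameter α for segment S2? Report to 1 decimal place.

The Dirichlet prior is conjugate to the Multinomial likelihood: each posterior αⱼ = prior αⱼ + observed count nⱼ.
Posterior concentration: (13.8, 3.7, 33.5), total = 51.0.
α_{S2} = 2.7 + 1 = 3.7.

3.7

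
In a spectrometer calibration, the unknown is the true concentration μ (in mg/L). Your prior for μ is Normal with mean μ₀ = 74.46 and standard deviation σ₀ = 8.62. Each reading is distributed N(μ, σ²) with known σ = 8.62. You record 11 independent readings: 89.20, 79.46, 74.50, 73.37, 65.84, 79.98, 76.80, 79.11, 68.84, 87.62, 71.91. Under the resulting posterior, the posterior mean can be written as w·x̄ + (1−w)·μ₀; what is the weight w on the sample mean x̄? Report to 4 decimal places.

0.9167

For Normal data with known variance σ², a Normal(μ₀, σ₀²) prior on μ is conjugate. Posterior precision = 1/σ₀² + n/σ²; posterior mean is the precision-weighted average of μ₀ and x̄.
σ₀² = 8.62² = 74.3044, σ² = 8.62² = 74.3044. Prior precision 1/σ₀² = 1/74.3044; data precision n/σ² = 11/74.3044.
w = (n/σ²)/(1/σ₀² + n/σ²) = n·σ₀²/(σ² + n·σ₀²) = 11·74.3044/(74.3044 + 11·74.3044) = 817.3484/891.6528 = 0.9167.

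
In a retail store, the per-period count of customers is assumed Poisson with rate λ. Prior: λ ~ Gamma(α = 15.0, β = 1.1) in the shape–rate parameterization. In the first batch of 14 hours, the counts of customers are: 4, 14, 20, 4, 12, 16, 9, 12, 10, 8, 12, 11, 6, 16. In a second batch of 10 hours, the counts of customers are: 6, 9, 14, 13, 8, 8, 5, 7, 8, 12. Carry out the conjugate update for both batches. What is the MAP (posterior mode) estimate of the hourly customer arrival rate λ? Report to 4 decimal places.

10.2789

With a Gamma(shape α, rate β) prior, the Poisson likelihood is conjugate: the posterior is Gamma(α + ΣXᵢ, β + n).
Batch 1: sum of counts S = 154 over n = 14 hours.
After batch 1: Gamma(α+S, β+n) = Gamma(15.0+154, 1.1+14) = Gamma(169.0, 15.1).
Batch 2: sum of counts S = 90 over n = 10 hours.
After batch 2: Gamma(α+S, β+n) = Gamma(169.0+90, 15.1+10) = Gamma(259.0, 25.1).
Mode of Gamma(α,β) for α≥1 is (α−1)/β = 258.0/25.1 = 10.2789.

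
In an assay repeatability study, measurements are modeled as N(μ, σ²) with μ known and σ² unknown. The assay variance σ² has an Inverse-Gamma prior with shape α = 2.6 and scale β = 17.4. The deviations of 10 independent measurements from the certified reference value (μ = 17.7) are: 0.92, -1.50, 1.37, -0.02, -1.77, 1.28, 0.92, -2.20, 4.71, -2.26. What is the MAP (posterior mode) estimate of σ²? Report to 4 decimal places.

With known mean μ and an Inverse-Gamma(α, β) prior on σ², the Normal likelihood is conjugate: posterior is Inv-Gamma(α + n/2, β + Σ(xᵢ−μ)²/2).
Σ(xᵢ−μ)² = (0.92)² + (-1.50)² + (1.37)² + (-0.02)² + (-1.77)² + (1.28)² + (0.92)² + (-2.20)² + (4.71)² + (-2.26)² = 42.7231.
Posterior: Inv-Gamma(2.6 + 10/2, 17.4 + 42.7231/2) = Inv-Gamma(7.60, 38.76155).
Mode = β/(α+1) = 38.76155/8.60 = 4.5072.

4.5072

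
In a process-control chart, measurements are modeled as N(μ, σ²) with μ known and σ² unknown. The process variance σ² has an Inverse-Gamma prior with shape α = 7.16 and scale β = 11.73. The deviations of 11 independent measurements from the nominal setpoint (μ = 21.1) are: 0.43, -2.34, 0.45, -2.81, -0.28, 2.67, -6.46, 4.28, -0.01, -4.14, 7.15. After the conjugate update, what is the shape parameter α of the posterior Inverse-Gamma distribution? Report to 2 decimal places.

With known mean μ and an Inverse-Gamma(α, β) prior on σ², the Normal likelihood is conjugate: posterior is Inv-Gamma(α + n/2, β + Σ(xᵢ−μ)²/2).
Σ(xᵢ−μ)² = (0.43)² + (-2.34)² + (0.45)² + (-2.81)² + (-0.28)² + (2.67)² + (-6.46)² + (4.28)² + (-0.01)² + (-4.14)² + (7.15)² = 149.2786.
Posterior: Inv-Gamma(7.16 + 11/2, 11.73 + 149.2786/2) = Inv-Gamma(12.66, 86.36930).
Posterior α = 12.66.

12.66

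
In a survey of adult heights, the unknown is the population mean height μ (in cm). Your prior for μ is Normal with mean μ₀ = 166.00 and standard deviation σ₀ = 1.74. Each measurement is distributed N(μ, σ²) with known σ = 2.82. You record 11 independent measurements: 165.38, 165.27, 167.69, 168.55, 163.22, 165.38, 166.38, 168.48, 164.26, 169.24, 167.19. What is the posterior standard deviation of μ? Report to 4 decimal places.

For Normal data with known variance σ², a Normal(μ₀, σ₀²) prior on μ is conjugate. Posterior precision = 1/σ₀² + n/σ²; posterior mean is the precision-weighted average of μ₀ and x̄.
σ₀² = 1.74² = 3.0276, σ² = 2.82² = 7.9524; σ² + n·σ₀² = 7.9524 + 11·3.0276 = 41.256.
Posterior precision = 1/σ₀² + n/σ² = 1/3.0276 + 11/7.9524 = (σ² + n·σ₀²)/(σ₀²σ²) = 41.256/(3.0276·7.9524); posterior variance σₙ² = σ₀²σ²/(σ² + n·σ₀²) = 3.0276·7.9524/41.256 = 0.583592.
Posterior SD = √σₙ² = √(3.0276·7.9524/41.256) = 0.7639.

0.7639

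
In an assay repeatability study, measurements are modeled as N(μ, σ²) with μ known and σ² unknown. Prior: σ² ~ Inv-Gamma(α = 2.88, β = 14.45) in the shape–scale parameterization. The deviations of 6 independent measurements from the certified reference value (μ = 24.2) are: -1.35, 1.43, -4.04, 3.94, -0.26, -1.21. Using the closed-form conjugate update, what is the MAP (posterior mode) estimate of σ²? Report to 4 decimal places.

With known mean μ and an Inverse-Gamma(α, β) prior on σ², the Normal likelihood is conjugate: posterior is Inv-Gamma(α + n/2, β + Σ(xᵢ−μ)²/2).
Σ(xᵢ−μ)² = (-1.35)² + (1.43)² + (-4.04)² + (3.94)² + (-0.26)² + (-1.21)² = 37.2443.
Posterior: Inv-Gamma(2.88 + 6/2, 14.45 + 37.2443/2) = Inv-Gamma(5.88, 33.07215).
Mode = β/(α+1) = 33.07215/6.88 = 4.8070.

4.8070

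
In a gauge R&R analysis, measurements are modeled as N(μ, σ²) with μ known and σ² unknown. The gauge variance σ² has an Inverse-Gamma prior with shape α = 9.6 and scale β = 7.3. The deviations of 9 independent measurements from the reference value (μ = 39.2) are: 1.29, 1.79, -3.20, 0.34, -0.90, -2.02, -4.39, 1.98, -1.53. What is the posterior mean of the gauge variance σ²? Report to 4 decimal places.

With known mean μ and an Inverse-Gamma(α, β) prior on σ², the Normal likelihood is conjugate: posterior is Inv-Gamma(α + n/2, β + Σ(xᵢ−μ)²/2).
Σ(xᵢ−μ)² = (1.29)² + (1.79)² + (-3.20)² + (0.34)² + (-0.90)² + (-2.02)² + (-4.39)² + (1.98)² + (-1.53)² = 45.6476.
Posterior: Inv-Gamma(9.6 + 9/2, 7.3 + 45.6476/2) = Inv-Gamma(14.10, 30.12380).
E[σ²|data] = β/(α−1) = 30.12380/13.10 = 2.2995.

2.2995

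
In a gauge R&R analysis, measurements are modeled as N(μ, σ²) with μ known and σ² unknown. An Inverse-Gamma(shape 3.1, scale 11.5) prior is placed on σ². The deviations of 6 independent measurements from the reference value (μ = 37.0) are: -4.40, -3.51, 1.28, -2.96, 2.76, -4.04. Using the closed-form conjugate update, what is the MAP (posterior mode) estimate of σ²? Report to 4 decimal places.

With known mean μ and an Inverse-Gamma(α, β) prior on σ², the Normal likelihood is conjugate: posterior is Inv-Gamma(α + n/2, β + Σ(xᵢ−μ)²/2).
Σ(xᵢ−μ)² = (-4.40)² + (-3.51)² + (1.28)² + (-2.96)² + (2.76)² + (-4.04)² = 66.0193.
Posterior: Inv-Gamma(3.1 + 6/2, 11.5 + 66.0193/2) = Inv-Gamma(6.10, 44.50965).
Mode = β/(α+1) = 44.50965/7.10 = 6.2690.

6.2690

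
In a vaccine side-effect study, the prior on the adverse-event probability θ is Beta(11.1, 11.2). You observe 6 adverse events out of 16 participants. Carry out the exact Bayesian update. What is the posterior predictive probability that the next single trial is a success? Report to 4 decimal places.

The Beta prior is conjugate to a Binomial/Bernoulli likelihood; the update adds successes to α and failures to β.
Posterior: Beta(α+k, β+n−k) = Beta(11.1+6, 11.2+10) = Beta(17.1, 21.2).
For a single future Bernoulli trial, P(success | data) = α/(α+β) = 0.4465.

0.4465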